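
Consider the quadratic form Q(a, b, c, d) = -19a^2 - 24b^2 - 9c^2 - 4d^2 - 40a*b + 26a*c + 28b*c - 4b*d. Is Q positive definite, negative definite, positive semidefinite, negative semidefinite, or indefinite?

The symmetric matrix of Q is A = [[-19, -20, 13, 0], [-20, -24, 14, -2], [13, 14, -9, 0], [0, -2, 0, -4]].
Leading principal minors: Δ_1 = -19, Δ_2 = 56, Δ_3 = -4, Δ_4 = 8.
The signs alternate starting with Δ_1 < 0, so by Sylvester's criterion Q is negative definite.

negative definite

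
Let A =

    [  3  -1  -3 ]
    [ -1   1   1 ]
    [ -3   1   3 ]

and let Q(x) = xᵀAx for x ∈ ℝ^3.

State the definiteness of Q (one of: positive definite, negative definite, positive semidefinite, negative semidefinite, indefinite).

positive semidefinite

Symmetric row and column elimination reduces A to a congruent diagonal form with pivots 3, 2/3, 0.
Counting signs: 2 positive, 1 zero.
Hence Q is positive semidefinite.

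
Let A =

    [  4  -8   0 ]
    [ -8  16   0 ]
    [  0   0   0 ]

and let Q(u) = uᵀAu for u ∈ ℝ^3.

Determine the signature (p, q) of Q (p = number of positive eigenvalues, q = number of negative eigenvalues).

(1, 0)

Congruent diagonalization of A (simultaneous row and column reduction) yields pivots 4, 0, 0.
That gives 1 positive, 2 zero pivots.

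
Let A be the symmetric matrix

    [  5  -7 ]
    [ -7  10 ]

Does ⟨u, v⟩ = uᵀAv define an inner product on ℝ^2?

Leading principal minors: Δ_1 = 5, Δ_2 = 1.
All leading principal minors are positive, so by Sylvester's criterion Q is positive definite.
⟨·,·⟩ is an inner product exactly when A is positive definite.

yes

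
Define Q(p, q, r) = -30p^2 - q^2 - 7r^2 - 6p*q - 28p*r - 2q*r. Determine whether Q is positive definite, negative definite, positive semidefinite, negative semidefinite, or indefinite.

The associated matrix is A = [[-30, -3, -14], [-3, -1, -1], [-14, -1, -7]].
An LDLᵀ factorisation of A has diagonal entries -30, -7/10, -5/21.
That gives 3 negative pivots.
Hence Q is negative definite.

negative definite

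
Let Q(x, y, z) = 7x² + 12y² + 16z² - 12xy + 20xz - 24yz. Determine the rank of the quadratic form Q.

Write A = [[7, -6, 10], [-6, 12, -12], [10, -12, 16]].
Congruent diagonalization of A (simultaneous row and column reduction) yields pivots 7, 48/7, 0.
Counting signs: 2 positive, 1 zero.
The rank is the number of nonzero pivots: 2.

2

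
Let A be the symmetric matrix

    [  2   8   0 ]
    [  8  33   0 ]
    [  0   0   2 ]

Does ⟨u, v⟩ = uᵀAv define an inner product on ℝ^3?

yes

Row-reducing A symmetrically gives the diagonal entries 2, 1, 2.
That gives 3 positive pivots.
Hence Q is positive definite.
⟨·,·⟩ is an inner product exactly when A is positive definite.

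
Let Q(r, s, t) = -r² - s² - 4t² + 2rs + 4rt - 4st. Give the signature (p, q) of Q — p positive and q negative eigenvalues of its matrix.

The symmetric matrix is A = [[-1, 1, 2], [1, -1, -2], [2, -2, -4]].
Symmetric row and column elimination reduces A to a congruent diagonal form with pivots -1, 0, 0.
Counting signs: 1 negative, 2 zero.

(0, 1)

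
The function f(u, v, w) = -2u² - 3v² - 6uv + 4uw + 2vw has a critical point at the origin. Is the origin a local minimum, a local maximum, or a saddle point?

saddle point

The Hessian at the origin is H = [[-4, -6, 4], [-6, -6, 2], [4, 2, 0]].
An LDLᵀ factorisation of H has diagonal entries -4, 3, -4/3.
That gives 1 positive, 2 negative pivots.
H is indefinite, so the origin is a saddle point.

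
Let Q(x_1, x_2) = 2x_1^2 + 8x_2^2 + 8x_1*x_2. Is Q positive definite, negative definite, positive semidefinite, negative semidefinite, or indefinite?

The symmetric matrix of Q is [[2, 4], [4, 8]].
For the 2×2 matrix [[2, 4], [4, 8]]: det = 2·8 − (4)² = 0, trace = 10.
det = 0 so one eigenvalue is zero; the form is semidefinite with the sign of the trace.

positive semidefinite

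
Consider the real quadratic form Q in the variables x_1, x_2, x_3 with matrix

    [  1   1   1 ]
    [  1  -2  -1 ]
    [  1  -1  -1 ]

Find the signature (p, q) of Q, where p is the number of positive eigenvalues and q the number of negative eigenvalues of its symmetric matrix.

(1, 2)

Applying the same elementary operations to the rows and columns of A produces a congruent diagonal matrix with entries 1, -3, -2/3.
So there are 1 positive, 2 negative pivots.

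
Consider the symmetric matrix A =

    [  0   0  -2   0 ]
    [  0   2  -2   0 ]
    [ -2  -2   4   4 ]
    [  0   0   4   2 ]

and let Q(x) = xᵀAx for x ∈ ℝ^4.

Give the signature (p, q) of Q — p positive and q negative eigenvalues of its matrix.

By Sylvester's law of inertia any congruent diagonalization of A has 3 positive, 1 negative and 0 zero entries.

(3, 1)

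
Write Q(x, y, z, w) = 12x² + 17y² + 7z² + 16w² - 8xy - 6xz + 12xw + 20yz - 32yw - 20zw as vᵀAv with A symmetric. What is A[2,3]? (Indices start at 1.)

The coefficient of y·z in Q is 20. For a symmetric A this equals A[2,3] + A[3,2] = 2·A[2,3].
So A[2,3] = 20/2 = 10.

10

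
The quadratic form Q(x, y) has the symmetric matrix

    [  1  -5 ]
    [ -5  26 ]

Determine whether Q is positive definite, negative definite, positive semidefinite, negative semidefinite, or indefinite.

Congruent diagonalization of A (simultaneous row and column reduction) yields pivots 1, 1.
That gives 2 positive pivots.
Hence Q is positive definite.

positive definite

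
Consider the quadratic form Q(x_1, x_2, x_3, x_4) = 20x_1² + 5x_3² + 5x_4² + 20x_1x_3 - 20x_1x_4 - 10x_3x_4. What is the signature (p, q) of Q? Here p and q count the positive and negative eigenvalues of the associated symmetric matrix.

The symmetric matrix is A = [[20, 0, 10, -10], [0, 0, 0, 0], [10, 0, 5, -5], [-10, 0, -5, 5]].
Applying the same elementary operations to the rows and columns of A produces a congruent diagonal matrix with entries 20, 0, 0, 0.
So there are 1 positive, 3 zero pivots.

(1, 0)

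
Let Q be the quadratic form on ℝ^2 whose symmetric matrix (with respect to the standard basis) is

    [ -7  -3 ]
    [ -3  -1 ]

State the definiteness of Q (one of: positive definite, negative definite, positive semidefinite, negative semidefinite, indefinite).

Symmetric row and column elimination reduces A to a congruent diagonal form with pivots -7, 2/7.
Counting signs: 1 positive, 1 negative.
Hence Q is indefinite.

indefinite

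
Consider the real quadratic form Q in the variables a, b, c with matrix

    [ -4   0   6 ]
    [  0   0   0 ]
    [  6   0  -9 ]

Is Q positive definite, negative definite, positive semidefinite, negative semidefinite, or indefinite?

Symmetric row and column elimination reduces A to a congruent diagonal form with pivots -4, 0, 0.
That gives 1 negative, 2 zero pivots.
Hence Q is negative semidefinite.

negative semidefinite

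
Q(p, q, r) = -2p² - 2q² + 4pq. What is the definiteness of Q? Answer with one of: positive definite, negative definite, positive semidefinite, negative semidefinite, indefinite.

The symmetric matrix is A = [[-2, 2, 0], [2, -2, 0], [0, 0, 0]].
Row-reducing A symmetrically gives the diagonal entries -2, 0, 0.
That gives 1 negative, 2 zero pivots.
Hence Q is negative semidefinite.

negative semidefinite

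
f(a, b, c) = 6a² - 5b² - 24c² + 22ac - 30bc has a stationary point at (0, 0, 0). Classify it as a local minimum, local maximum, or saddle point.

saddle point

The Hessian at the origin is H = [[12, 0, 22], [0, -10, -30], [22, -30, -48]].
An LDLᵀ factorisation of H has diagonal entries 12, -10, 5/3.
That gives 2 positive, 1 negative pivots.
H is indefinite, so the origin is a saddle point.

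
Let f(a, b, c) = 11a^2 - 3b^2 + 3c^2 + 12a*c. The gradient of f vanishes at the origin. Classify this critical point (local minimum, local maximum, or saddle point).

saddle point

The Hessian at the origin is H = [[22, 0, 12], [0, -6, 0], [12, 0, 6]].
Symmetric row and column elimination reduces H to a congruent diagonal form with pivots 22, -6, -6/11.
So there are 1 positive, 2 negative pivots.
H is indefinite, so the origin is a saddle point.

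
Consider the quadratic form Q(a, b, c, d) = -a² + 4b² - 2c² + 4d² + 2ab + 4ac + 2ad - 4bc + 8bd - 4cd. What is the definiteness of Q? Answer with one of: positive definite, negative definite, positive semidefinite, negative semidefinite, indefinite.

indefinite

The symmetric matrix is A = [[-1, 1, 2, 1], [1, 4, -2, 4], [2, -2, -2, -2], [1, 4, -2, 4]].
Symmetric row and column elimination reduces A to a congruent diagonal form with pivots -1, 5, 2, 0.
So there are 2 positive, 1 negative, 1 zero pivots.
Hence Q is indefinite.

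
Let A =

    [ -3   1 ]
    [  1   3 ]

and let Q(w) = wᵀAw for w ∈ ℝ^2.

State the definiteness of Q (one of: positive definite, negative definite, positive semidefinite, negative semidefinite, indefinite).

indefinite

For the 2×2 matrix [[-3, 1], [1, 3]]: det = -3·3 − (1)² = -10, trace = 0.
det < 0 so the eigenvalues have opposite signs; the form is indefinite.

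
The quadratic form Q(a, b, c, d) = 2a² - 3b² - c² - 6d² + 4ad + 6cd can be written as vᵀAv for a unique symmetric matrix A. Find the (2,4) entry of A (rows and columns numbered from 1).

0

The coefficient of b·d in Q is 0. For a symmetric A this equals A[2,4] + A[4,2] = 2·A[2,4].
So A[2,4] = 0/2 = 0.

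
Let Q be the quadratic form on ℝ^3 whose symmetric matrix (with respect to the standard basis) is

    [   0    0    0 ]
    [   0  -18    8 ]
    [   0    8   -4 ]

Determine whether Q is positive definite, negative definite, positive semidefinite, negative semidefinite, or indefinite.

Congruent diagonalization of A (simultaneous row and column reduction) yields pivots 0, -18, -4/9.
So there are 2 negative, 1 zero pivots.
Hence Q is negative semidefinite.

negative semidefinite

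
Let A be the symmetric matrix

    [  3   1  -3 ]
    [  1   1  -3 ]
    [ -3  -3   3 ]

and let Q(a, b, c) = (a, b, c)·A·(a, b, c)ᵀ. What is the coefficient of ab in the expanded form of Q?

The coefficient of ab is A[1,2] + A[2,1] = 2·1 = 2.

2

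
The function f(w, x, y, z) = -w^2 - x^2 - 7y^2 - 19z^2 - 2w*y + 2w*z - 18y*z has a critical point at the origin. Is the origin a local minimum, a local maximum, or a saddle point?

The Hessian at the origin is H = [[-2, 0, -2, 2], [0, -2, 0, 0], [-2, 0, -14, -18], [2, 0, -18, -38]].
Symmetric row and column elimination reduces H to a congruent diagonal form with pivots -2, -2, -12, -8/3.
Counting signs: 4 negative.
H is negative definite, so the origin is a strict local maximum.

local maximum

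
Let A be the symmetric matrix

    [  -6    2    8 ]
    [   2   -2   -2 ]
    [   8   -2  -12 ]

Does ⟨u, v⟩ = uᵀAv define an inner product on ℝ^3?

Applying the same elementary operations to the rows and columns of A produces a congruent diagonal matrix with entries -6, -4/3, -1.
So there are 3 negative pivots.
Hence Q is negative definite.
⟨·,·⟩ is an inner product exactly when A is positive definite.

no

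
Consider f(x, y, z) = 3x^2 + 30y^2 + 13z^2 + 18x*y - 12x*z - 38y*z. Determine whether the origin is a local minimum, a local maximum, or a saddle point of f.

The Hessian at the origin is H = [[6, 18, -12], [18, 60, -38], [-12, -38, 26]].
Row-reducing H symmetrically gives the diagonal entries 6, 6, 4/3.
That gives 3 positive pivots.
H is positive definite, so the origin is a strict local minimum.

local minimum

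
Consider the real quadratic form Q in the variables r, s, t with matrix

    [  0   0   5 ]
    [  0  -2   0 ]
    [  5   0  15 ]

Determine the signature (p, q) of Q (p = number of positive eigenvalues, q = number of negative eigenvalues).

By Sylvester's law of inertia any congruent diagonalization of A has 1 positive, 2 negative and 0 zero entries.

(1, 2)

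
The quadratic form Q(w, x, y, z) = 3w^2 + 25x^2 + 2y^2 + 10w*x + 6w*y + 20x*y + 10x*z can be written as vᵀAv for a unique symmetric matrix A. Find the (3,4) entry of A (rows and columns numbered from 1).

0

The coefficient of y·z in Q is 0. For a symmetric A this equals A[3,4] + A[4,3] = 2·A[3,4].
So A[3,4] = 0/2 = 0.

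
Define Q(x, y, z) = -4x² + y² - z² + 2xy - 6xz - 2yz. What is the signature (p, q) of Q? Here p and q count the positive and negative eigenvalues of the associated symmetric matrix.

The associated matrix is A = [[-4, 1, -3], [1, 1, -1], [-3, -1, -1]].
Row-reducing A symmetrically gives the diagonal entries -4, 5/4, -6/5.
So there are 1 positive, 2 negative pivots.

(1, 2)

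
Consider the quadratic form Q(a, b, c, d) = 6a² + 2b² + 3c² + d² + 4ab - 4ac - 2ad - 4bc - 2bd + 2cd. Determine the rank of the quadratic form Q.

4

Write A = [[6, 2, -2, -1], [2, 2, -2, -1], [-2, -2, 3, 1], [-1, -1, 1, 1]].
An LDLᵀ factorisation of A has diagonal entries 6, 4/3, 1, 1/2.
That gives 4 positive pivots.
The rank is the number of nonzero pivots: 4.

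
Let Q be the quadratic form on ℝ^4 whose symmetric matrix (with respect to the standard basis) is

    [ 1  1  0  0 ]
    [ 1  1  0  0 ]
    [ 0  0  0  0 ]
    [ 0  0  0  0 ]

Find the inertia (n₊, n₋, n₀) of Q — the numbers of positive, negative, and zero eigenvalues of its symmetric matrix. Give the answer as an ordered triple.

Symmetric row and column elimination reduces A to a congruent diagonal form with pivots 1, 0, 0, 0.
That gives 1 positive, 3 zero pivots.

(1, 0, 3)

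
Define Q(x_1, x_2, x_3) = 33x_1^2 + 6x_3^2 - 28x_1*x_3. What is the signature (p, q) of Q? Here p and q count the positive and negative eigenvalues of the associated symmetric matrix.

Write A = [[33, 0, -14], [0, 0, 0], [-14, 0, 6]].
Congruent diagonalization of A (simultaneous row and column reduction) yields pivots 33, 0, 2/33.
That gives 2 positive, 1 zero pivots.

(2, 0)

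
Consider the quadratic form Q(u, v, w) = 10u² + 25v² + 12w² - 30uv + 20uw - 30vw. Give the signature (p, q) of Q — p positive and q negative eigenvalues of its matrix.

The symmetric matrix is A = [[10, -15, 10], [-15, 25, -15], [10, -15, 12]].
Symmetric row and column elimination reduces A to a congruent diagonal form with pivots 10, 5/2, 2.
Counting signs: 3 positive.

(3, 0)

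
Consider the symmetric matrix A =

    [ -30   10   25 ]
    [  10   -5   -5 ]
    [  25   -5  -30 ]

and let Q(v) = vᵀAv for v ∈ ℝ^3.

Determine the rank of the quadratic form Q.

Symmetric row and column elimination reduces A to a congruent diagonal form with pivots -30, -5/3, -5/2.
So there are 3 negative pivots.
The rank is the number of nonzero pivots: 3.

3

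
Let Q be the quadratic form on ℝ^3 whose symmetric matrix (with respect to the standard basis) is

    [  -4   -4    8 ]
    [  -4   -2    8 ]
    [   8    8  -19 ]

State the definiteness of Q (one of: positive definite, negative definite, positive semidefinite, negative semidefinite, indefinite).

indefinite

Applying the same elementary operations to the rows and columns of A produces a congruent diagonal matrix with entries -4, 2, -3.
That gives 1 positive, 2 negative pivots.
Hence Q is indefinite.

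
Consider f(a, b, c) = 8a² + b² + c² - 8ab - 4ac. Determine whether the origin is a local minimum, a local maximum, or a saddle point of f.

saddle point

The Hessian at the origin is H = [[16, -8, -4], [-8, 2, 0], [-4, 0, 2]].
Congruent diagonalization of H (simultaneous row and column reduction) yields pivots 16, -2, 3.
That gives 2 positive, 1 negative pivots.
H is indefinite, so the origin is a saddle point.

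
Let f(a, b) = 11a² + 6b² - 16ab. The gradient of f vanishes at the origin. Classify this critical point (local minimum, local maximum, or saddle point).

The Hessian at the origin is H = [[22, -16], [-16, 12]].
det H = 22·12 − (-16)² = 8 > 0 and H[1,1] = 22 > 0, so H is positive definite.
Therefore the origin is a local minimum.

local minimum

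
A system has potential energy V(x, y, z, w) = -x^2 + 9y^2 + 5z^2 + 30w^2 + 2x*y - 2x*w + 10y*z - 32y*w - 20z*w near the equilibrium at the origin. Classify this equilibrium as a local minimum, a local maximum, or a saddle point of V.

The Hessian at the origin is H = [[-2, 2, 0, -2], [2, 18, 10, -32], [0, 10, 10, -20], [-2, -32, -20, 60]].
Congruent diagonalization of H (simultaneous row and column reduction) yields pivots -2, 20, 5, 12/5.
Counting signs: 3 positive, 1 negative.
H is indefinite, so the origin is a saddle point.

saddle point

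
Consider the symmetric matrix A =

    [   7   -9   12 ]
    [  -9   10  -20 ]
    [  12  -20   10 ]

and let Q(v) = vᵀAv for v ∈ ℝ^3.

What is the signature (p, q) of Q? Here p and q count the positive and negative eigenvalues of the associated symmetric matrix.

Row-reducing A symmetrically gives the diagonal entries 7, -11/7, 30/11.
Counting signs: 2 positive, 1 negative.

(2, 1)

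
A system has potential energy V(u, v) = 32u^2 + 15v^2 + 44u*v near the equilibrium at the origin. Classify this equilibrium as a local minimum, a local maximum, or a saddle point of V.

saddle point

The Hessian at the origin is H = [[64, 44], [44, 30]].
det H = 64·30 − (44)² = -16 < 0, so H is indefinite.
Therefore the origin is a saddle point.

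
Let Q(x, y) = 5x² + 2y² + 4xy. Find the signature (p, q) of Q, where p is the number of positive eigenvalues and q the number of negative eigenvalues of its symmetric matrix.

The symmetric matrix is A = [[5, 2], [2, 2]].
Applying the same elementary operations to the rows and columns of A produces a congruent diagonal matrix with entries 5, 6/5.
So there are 2 positive pivots.

(2, 0)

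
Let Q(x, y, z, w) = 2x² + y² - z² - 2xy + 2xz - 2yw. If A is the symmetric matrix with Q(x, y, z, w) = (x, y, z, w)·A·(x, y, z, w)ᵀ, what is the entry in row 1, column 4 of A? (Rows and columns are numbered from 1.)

The coefficient of x·w in Q is 0. For a symmetric A this equals A[1,4] + A[4,1] = 2·A[1,4].
So A[1,4] = 0/2 = 0.

0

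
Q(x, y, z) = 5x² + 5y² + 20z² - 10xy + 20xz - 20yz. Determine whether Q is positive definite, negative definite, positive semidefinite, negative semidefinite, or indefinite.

The symmetric matrix is A = [[5, -5, 10], [-5, 5, -10], [10, -10, 20]].
Row-reducing A symmetrically gives the diagonal entries 5, 0, 0.
That gives 1 positive, 2 zero pivots.
Hence Q is positive semidefinite.

positive semidefinite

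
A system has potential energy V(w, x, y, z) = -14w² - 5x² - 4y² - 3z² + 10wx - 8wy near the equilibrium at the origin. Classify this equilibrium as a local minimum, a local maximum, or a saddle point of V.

The Hessian at the origin is H = [[-28, 10, -8, 0], [10, -10, 0, 0], [-8, 0, -8, 0], [0, 0, 0, -6]].
Symmetric row and column elimination reduces H to a congruent diagonal form with pivots -28, -45/7, -40/9, -6.
That gives 4 negative pivots.
H is negative definite, so the origin is a strict local maximum.

local maximum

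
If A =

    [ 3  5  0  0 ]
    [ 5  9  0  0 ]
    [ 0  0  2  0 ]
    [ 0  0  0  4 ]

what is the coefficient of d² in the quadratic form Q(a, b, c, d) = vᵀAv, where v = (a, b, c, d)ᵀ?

4

The coefficient of d² is the diagonal entry A[4,4] = 4.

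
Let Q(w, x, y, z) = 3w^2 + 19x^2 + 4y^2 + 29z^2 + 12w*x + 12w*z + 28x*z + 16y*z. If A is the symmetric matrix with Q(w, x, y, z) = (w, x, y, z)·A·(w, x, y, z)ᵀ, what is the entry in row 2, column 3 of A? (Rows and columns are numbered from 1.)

0

The coefficient of x·y in Q is 0. For a symmetric A this equals A[2,3] + A[3,2] = 2·A[2,3].
So A[2,3] = 0/2 = 0.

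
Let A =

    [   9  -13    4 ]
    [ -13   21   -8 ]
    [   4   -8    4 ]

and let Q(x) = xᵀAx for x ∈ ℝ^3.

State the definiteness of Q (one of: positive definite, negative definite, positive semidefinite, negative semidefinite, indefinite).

positive semidefinite

Row-reducing A symmetrically gives the diagonal entries 9, 20/9, 0.
Counting signs: 2 positive, 1 zero.
Hence Q is positive semidefinite.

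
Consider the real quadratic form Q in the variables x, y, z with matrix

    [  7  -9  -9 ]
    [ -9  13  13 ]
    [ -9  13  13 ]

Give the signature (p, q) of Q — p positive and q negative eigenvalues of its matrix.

Congruent diagonalization of A (simultaneous row and column reduction) yields pivots 7, 10/7, 0.
So there are 2 positive, 1 zero pivots.

(2, 0)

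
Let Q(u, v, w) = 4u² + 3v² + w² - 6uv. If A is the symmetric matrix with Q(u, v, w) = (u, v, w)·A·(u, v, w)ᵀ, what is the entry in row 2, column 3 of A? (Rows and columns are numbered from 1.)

0

The coefficient of v·w in Q is 0. For a symmetric A this equals A[2,3] + A[3,2] = 2·A[2,3].
So A[2,3] = 0/2 = 0.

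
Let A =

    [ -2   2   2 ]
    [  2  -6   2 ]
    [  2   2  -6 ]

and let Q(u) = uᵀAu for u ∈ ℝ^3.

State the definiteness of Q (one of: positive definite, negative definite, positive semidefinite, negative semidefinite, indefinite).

negative semidefinite

Applying the same elementary operations to the rows and columns of A produces a congruent diagonal matrix with entries -2, -4, 0.
Counting signs: 2 negative, 1 zero.
Hence Q is negative semidefinite.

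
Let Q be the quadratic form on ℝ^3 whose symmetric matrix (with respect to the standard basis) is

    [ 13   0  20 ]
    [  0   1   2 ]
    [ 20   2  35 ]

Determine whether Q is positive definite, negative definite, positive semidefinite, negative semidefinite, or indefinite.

Row-reducing A symmetrically gives the diagonal entries 13, 1, 3/13.
So there are 3 positive pivots.
Hence Q is positive definite.

positive definite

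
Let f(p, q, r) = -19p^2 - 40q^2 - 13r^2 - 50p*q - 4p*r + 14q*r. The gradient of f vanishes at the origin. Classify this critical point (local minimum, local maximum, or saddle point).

saddle point

The Hessian at the origin is H = [[-38, -50, -4], [-50, -80, 14], [-4, 14, -26]].
Symmetric row and column elimination reduces H to a congruent diagonal form with pivots -38, -270/19, 8/15.
So there are 1 positive, 2 negative pivots.
H is indefinite, so the origin is a saddle point.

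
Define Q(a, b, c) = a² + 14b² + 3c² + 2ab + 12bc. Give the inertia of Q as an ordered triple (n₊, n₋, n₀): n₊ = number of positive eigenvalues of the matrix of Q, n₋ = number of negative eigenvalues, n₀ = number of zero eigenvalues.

(3, 0, 0)

The associated matrix is A = [[1, 1, 0], [1, 14, 6], [0, 6, 3]].
An LDLᵀ factorisation of A has diagonal entries 1, 13, 3/13.
So there are 3 positive pivots.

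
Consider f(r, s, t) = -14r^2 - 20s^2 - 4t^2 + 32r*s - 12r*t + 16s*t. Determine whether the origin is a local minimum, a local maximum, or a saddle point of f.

The Hessian at the origin is H = [[-28, 32, -12], [32, -40, 16], [-12, 16, -8]].
Applying the same elementary operations to the rows and columns of H produces a congruent diagonal matrix with entries -28, -24/7, -4/3.
So there are 3 negative pivots.
H is negative definite, so the origin is a strict local maximum.

local maximum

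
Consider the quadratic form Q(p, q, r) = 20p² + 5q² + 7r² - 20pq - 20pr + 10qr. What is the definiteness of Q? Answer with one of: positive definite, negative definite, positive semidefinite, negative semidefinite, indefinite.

Write A = [[20, -10, -10], [-10, 5, 5], [-10, 5, 7]].
Congruent diagonalization of A (simultaneous row and column reduction) yields pivots 20, 0, 2.
That gives 2 positive, 1 zero pivots.
Hence Q is positive semidefinite.

positive semidefinite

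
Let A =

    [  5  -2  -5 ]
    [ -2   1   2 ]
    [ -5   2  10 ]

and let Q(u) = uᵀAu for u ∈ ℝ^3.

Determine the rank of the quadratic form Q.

An LDLᵀ factorisation of A has diagonal entries 5, 1/5, 5.
That gives 3 positive pivots.
The rank is the number of nonzero pivots: 3.

3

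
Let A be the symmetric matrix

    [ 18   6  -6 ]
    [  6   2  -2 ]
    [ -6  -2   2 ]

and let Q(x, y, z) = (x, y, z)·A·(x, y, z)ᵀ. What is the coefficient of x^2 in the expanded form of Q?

18

The coefficient of x^2 is the diagonal entry A[1,1] = 18.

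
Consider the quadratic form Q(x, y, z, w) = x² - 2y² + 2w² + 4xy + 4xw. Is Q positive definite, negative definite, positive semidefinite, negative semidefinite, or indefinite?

The symmetric matrix is A = [[1, 2, 0, 2], [2, -2, 0, 0], [0, 0, 0, 0], [2, 0, 0, 2]].
Row-reducing A symmetrically gives the diagonal entries 1, -6, 0, 2/3.
So there are 2 positive, 1 negative, 1 zero pivots.
Hence Q is indefinite.

indefinite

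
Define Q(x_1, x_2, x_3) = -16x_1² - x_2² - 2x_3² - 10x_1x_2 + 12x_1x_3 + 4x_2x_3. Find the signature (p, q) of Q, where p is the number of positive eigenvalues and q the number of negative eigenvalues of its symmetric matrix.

(2, 1)

The associated matrix is A = [[-16, -5, 6], [-5, -1, 2], [6, 2, -2]].
An LDLᵀ factorisation of A has diagonal entries -16, 9/16, 2/9.
Counting signs: 2 positive, 1 negative.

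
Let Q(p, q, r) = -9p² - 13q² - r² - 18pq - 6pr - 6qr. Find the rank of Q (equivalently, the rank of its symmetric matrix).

2

The associated matrix is A = [[-9, -9, -3], [-9, -13, -3], [-3, -3, -1]].
Applying the same elementary operations to the rows and columns of A produces a congruent diagonal matrix with entries -9, -4, 0.
That gives 2 negative, 1 zero pivots.
The rank is the number of nonzero pivots: 2.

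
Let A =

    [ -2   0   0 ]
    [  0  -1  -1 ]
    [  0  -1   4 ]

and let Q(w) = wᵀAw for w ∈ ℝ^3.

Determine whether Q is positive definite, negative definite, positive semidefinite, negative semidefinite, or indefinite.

Applying the same elementary operations to the rows and columns of A produces a congruent diagonal matrix with entries -2, -1, 5.
Counting signs: 1 positive, 2 negative.
Hence Q is indefinite.

indefinite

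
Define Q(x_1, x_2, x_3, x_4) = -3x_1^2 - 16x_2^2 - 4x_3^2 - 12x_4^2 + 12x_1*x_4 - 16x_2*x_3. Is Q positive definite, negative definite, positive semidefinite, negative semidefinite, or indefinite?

negative semidefinite

The associated matrix is A = [[-3, 0, 0, 6], [0, -16, -8, 0], [0, -8, -4, 0], [6, 0, 0, -12]].
Congruent diagonalization of A (simultaneous row and column reduction) yields pivots -3, -16, 0, 0.
So there are 2 negative, 2 zero pivots.
Hence Q is negative semidefinite.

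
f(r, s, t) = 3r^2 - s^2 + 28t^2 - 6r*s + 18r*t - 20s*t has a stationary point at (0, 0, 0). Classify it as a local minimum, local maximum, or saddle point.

The Hessian at the origin is H = [[6, -6, 18], [-6, -2, -20], [18, -20, 56]].
Row-reducing H symmetrically gives the diagonal entries 6, -8, 5/2.
That gives 2 positive, 1 negative pivots.
H is indefinite, so the origin is a saddle point.

saddle point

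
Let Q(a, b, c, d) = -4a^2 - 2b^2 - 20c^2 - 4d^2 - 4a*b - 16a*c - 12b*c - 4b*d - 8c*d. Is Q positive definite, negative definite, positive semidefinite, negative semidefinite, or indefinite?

Write A = [[-4, -2, -8, 0], [-2, -2, -6, -2], [-8, -6, -20, -4], [0, -2, -4, -4]].
Row-reducing A symmetrically gives the diagonal entries -4, -1, 0, 0.
That gives 2 negative, 2 zero pivots.
Hence Q is negative semidefinite.

negative semidefinite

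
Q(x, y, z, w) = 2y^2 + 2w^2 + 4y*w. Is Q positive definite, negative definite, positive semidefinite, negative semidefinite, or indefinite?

positive semidefinite

The associated matrix is A = [[0, 0, 0, 0], [0, 2, 0, 2], [0, 0, 0, 0], [0, 2, 0, 2]].
Row-reducing A symmetrically gives the diagonal entries 0, 2, 0, 0.
So there are 1 positive, 3 zero pivots.
Hence Q is positive semidefinite.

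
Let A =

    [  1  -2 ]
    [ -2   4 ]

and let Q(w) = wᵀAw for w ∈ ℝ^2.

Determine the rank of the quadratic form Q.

Row-reducing A symmetrically gives the diagonal entries 1, 0.
Counting signs: 1 positive, 1 zero.
The rank is the number of nonzero pivots: 1.

1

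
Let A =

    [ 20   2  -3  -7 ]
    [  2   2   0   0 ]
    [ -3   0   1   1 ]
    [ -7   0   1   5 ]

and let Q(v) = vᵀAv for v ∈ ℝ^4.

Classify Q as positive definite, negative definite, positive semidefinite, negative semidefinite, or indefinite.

Applying the same elementary operations to the rows and columns of A produces a congruent diagonal matrix with entries 20, 9/5, 1/2, 20/9.
That gives 4 positive pivots.
Hence Q is positive definite.

positive definite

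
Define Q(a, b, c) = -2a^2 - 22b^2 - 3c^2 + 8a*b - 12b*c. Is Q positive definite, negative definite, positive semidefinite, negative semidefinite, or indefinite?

The symmetric matrix of Q is A = [[-2, 4, 0], [4, -22, -6], [0, -6, -3]].
Leading principal minors: Δ_1 = -2, Δ_2 = 28, Δ_3 = -12.
The signs alternate starting with Δ_1 < 0, so by Sylvester's criterion Q is negative definite.

negative definite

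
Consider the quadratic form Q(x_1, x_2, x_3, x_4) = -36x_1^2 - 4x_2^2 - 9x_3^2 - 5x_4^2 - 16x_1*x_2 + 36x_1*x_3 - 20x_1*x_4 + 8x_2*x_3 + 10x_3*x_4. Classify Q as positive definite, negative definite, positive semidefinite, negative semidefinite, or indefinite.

negative semidefinite

Write A = [[-36, -8, 18, -10], [-8, -4, 4, 0], [18, 4, -9, 5], [-10, 0, 5, -5]].
Row-reducing A symmetrically gives the diagonal entries -36, -20/9, 0, 0.
So there are 2 negative, 2 zero pivots.
Hence Q is negative semidefinite.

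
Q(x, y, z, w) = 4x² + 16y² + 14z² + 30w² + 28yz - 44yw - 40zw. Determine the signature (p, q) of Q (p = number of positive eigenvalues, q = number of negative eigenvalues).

The symmetric matrix is A = [[4, 0, 0, 0], [0, 16, 14, -22], [0, 14, 14, -20], [0, -22, -20, 30]].
Congruent diagonalization of A (simultaneous row and column reduction) yields pivots 4, 16, 7/4, -4/7.
That gives 3 positive, 1 negative pivots.

(3, 1)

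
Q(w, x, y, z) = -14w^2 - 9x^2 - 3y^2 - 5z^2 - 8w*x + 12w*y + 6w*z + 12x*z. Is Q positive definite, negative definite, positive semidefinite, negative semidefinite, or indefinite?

negative definite

The associated matrix is A = [[-14, -4, 6, 3], [-4, -9, 0, 6], [6, 0, -3, 0], [3, 6, 0, -5]].
Applying the same elementary operations to the rows and columns of A produces a congruent diagonal matrix with entries -14, -55/7, -3/55, -1/2.
So there are 4 negative pivots.
Hence Q is negative definite.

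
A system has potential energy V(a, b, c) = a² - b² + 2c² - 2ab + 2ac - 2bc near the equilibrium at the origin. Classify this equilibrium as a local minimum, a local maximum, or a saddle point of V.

The Hessian at the origin is H = [[2, -2, 2], [-2, -2, -2], [2, -2, 4]].
An LDLᵀ factorisation of H has diagonal entries 2, -4, 2.
So there are 2 positive, 1 negative pivots.
H is indefinite, so the origin is a saddle point.

saddle point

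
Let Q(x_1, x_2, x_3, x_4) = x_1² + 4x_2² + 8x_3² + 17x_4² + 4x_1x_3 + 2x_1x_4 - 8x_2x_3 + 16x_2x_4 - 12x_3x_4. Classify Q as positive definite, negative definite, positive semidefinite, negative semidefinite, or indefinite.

Write A = [[1, 0, 2, 1], [0, 4, -4, 8], [2, -4, 8, -6], [1, 8, -6, 17]].
Congruent diagonalization of A (simultaneous row and column reduction) yields pivots 1, 4, 0, 0.
Counting signs: 2 positive, 2 zero.
Hence Q is positive semidefinite.

positive semidefinite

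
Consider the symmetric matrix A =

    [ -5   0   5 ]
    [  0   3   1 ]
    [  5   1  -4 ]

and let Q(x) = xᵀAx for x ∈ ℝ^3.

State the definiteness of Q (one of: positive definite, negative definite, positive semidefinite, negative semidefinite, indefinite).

indefinite

Congruent diagonalization of A (simultaneous row and column reduction) yields pivots -5, 3, 2/3.
So there are 2 positive, 1 negative pivots.
Hence Q is indefinite.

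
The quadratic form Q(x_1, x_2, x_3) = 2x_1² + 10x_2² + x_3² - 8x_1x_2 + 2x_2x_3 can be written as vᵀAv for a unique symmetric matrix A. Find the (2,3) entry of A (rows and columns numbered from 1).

1

The coefficient of x_2·x_3 in Q is 2. For a symmetric A this equals A[2,3] + A[3,2] = 2·A[2,3].
So A[2,3] = 2/2 = 1.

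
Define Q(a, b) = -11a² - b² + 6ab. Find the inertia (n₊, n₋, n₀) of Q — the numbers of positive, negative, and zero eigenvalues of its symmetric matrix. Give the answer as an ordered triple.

The associated matrix is A = [[-11, 3], [3, -1]].
Applying the same elementary operations to the rows and columns of A produces a congruent diagonal matrix with entries -11, -2/11.
Counting signs: 2 negative.

(0, 2, 0)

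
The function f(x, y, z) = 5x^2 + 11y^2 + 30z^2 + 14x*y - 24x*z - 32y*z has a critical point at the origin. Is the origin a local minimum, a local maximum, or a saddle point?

local minimum

The Hessian at the origin is H = [[10, 14, -24], [14, 22, -32], [-24, -32, 60]].
Symmetric row and column elimination reduces H to a congruent diagonal form with pivots 10, 12/5, 4/3.
Counting signs: 3 positive.
H is positive definite, so the origin is a strict local minimum.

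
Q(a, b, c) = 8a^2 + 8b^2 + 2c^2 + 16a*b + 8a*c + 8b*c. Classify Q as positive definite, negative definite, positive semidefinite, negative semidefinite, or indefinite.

positive semidefinite

Write A = [[8, 8, 4], [8, 8, 4], [4, 4, 2]].
Applying the same elementary operations to the rows and columns of A produces a congruent diagonal matrix with entries 8, 0, 0.
So there are 1 positive, 2 zero pivots.
Hence Q is positive semidefinite.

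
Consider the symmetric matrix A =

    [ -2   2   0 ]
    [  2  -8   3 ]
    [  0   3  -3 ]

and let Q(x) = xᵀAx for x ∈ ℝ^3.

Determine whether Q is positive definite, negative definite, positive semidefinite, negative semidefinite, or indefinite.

Leading principal minors: Δ_1 = -2, Δ_2 = 12, Δ_3 = -18.
The signs alternate starting with Δ_1 < 0, so by Sylvester's criterion Q is negative definite.

negative definite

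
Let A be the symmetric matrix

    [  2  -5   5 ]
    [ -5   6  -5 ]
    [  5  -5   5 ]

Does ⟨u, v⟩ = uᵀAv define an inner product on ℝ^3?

no

Row-reducing A symmetrically gives the diagonal entries 2, -13/2, 15/13.
So there are 2 positive, 1 negative pivots.
Hence Q is indefinite.
⟨·,·⟩ is an inner product exactly when A is positive definite.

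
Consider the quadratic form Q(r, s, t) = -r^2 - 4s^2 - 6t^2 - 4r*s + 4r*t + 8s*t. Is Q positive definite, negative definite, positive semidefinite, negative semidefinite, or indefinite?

Write A = [[-1, -2, 2], [-2, -4, 4], [2, 4, -6]].
Applying the same elementary operations to the rows and columns of A produces a congruent diagonal matrix with entries -1, 0, -2.
That gives 2 negative, 1 zero pivots.
Hence Q is negative semidefinite.

negative semidefinite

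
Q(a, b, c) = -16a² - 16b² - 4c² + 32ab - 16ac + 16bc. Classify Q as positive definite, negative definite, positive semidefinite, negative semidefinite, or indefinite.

negative semidefinite

The symmetric matrix is A = [[-16, 16, -8], [16, -16, 8], [-8, 8, -4]].
Applying the same elementary operations to the rows and columns of A produces a congruent diagonal matrix with entries -16, 0, 0.
Counting signs: 1 negative, 2 zero.
Hence Q is negative semidefinite.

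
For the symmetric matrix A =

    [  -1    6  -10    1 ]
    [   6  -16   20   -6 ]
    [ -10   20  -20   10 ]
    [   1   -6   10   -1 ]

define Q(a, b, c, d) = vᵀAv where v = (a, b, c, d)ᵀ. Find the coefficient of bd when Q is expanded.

-12

The coefficient of bd is A[2,4] + A[4,2] = 2·(-6) = -12.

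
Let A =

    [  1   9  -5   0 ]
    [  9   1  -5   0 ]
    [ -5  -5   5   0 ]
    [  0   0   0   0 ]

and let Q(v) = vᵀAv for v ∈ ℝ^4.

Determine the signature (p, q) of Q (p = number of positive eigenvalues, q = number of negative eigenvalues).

(1, 1)

Congruent diagonalization of A (simultaneous row and column reduction) yields pivots 1, -80, 0, 0.
So there are 1 positive, 1 negative, 2 zero pivots.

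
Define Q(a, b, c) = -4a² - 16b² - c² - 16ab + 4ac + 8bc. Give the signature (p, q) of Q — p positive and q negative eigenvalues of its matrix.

The associated matrix is A = [[-4, -8, 2], [-8, -16, 4], [2, 4, -1]].
Row-reducing A symmetrically gives the diagonal entries -4, 0, 0.
Counting signs: 1 negative, 2 zero.

(0, 1)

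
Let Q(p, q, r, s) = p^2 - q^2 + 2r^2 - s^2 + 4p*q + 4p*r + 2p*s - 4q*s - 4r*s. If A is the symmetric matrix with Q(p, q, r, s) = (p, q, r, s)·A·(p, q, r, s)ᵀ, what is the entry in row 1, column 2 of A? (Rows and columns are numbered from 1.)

The coefficient of p·q in Q is 4. For a symmetric A this equals A[1,2] + A[2,1] = 2·A[1,2].
So A[1,2] = 4/2 = 2.

2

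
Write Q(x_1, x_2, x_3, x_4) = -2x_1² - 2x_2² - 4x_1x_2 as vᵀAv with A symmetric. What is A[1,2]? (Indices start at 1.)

-2

The coefficient of x_1·x_2 in Q is -4. For a symmetric A this equals A[1,2] + A[2,1] = 2·A[1,2].
So A[1,2] = -4/2 = -2.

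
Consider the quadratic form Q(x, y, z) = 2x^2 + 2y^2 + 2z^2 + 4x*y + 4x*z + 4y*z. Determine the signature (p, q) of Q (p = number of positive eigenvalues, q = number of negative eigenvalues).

The associated matrix is A = [[2, 2, 2], [2, 2, 2], [2, 2, 2]].
Row-reducing A symmetrically gives the diagonal entries 2, 0, 0.
So there are 1 positive, 2 zero pivots.

(1, 0)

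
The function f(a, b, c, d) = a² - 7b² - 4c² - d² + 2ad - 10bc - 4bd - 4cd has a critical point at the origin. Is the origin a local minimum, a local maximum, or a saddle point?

saddle point

The Hessian at the origin is H = [[2, 0, 0, 2], [0, -14, -10, -4], [0, -10, -8, -4], [2, -4, -4, -2]].
Symmetric row and column elimination reduces H to a congruent diagonal form with pivots 2, -14, -6/7, -4/3.
That gives 1 positive, 3 negative pivots.
H is indefinite, so the origin is a saddle point.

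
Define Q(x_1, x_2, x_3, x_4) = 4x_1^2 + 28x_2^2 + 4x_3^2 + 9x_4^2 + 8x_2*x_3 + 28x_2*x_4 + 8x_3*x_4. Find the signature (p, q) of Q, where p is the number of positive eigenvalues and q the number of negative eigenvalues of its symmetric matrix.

The associated matrix is A = [[4, 0, 0, 0], [0, 28, 4, 14], [0, 4, 4, 4], [0, 14, 4, 9]].
An LDLᵀ factorisation of A has diagonal entries 4, 28, 24/7, 5/6.
Counting signs: 4 positive.

(4, 0)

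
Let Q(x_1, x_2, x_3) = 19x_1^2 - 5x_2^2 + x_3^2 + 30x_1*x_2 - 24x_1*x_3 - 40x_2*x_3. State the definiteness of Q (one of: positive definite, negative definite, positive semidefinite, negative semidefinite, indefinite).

indefinite

The associated matrix is A = [[19, 15, -12], [15, -5, -20], [-12, -20, 1]].
Symmetric row and column elimination reduces A to a congruent diagonal form with pivots 19, -320/19, 0.
Counting signs: 1 positive, 1 negative, 1 zero.
Hence Q is indefinite.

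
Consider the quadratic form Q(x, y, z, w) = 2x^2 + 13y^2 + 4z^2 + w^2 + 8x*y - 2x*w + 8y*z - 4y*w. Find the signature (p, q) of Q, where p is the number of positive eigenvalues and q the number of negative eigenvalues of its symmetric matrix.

(4, 0)

The symmetric matrix is A = [[2, 4, 0, -1], [4, 13, 4, -2], [0, 4, 4, 0], [-1, -2, 0, 1]].
An LDLᵀ factorisation of A has diagonal entries 2, 5, 4/5, 1/2.
Counting signs: 4 positive.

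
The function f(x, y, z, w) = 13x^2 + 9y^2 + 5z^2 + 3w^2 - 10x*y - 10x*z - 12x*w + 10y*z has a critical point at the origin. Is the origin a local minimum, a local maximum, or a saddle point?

saddle point

The Hessian at the origin is H = [[26, -10, -10, -12], [-10, 18, 10, 0], [-10, 10, 10, 0], [-12, 0, 0, 6]].
Congruent diagonalization of H (simultaneous row and column reduction) yields pivots 26, 184/13, 80/23, -3.
So there are 3 positive, 1 negative pivots.
H is indefinite, so the origin is a saddle point.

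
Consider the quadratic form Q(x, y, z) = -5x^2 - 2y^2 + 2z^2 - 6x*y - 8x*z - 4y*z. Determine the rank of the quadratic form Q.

3

Write A = [[-5, -3, -4], [-3, -2, -2], [-4, -2, 2]].
An LDLᵀ factorisation of A has diagonal entries -5, -1/5, 6.
That gives 1 positive, 2 negative pivots.
The rank is the number of nonzero pivots: 3.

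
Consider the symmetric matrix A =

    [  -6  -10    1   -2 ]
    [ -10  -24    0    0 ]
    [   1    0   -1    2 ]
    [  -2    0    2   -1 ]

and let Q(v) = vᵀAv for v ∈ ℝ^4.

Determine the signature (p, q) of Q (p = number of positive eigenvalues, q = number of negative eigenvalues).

(1, 3)

Row-reducing A symmetrically gives the diagonal entries -6, -22/3, -5/11, 3.
So there are 1 positive, 3 negative pivots.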